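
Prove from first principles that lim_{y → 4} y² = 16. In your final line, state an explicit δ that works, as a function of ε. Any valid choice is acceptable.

δ = min(1, ε/9)

Let ε > 0 be given. We seek δ > 0 with 0 < |y − 4| < δ ⇒ |y² − 16| < ε.
Factor: y² − 16 = (y − 4)(y + 4), so |y² − 16| = |y − 4|·|y + 4|.
Impose δ ≤ 1 so that |y| < 5; then |y + 4| ≤ 9.
Hence |y² − 16| ≤ 9|y − 4|, which is < ε once |y − 4| < ε/9.
Take δ = min(1, ε/9). If 0 < |y − 4| < δ then both bounds hold and |y² − 16| ≤ 9|y − 4| < 9·(ε/9) = ε.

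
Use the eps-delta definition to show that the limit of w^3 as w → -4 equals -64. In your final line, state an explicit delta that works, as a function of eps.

Fix eps > 0. We seek delta > 0 with 0 < |w + 4| < delta ⇒ |w^3 + 64| < eps.
Factor: w^3 + 64 = (w + 4)(w^2 - 4w + 16), so |w^3 + 64| = |w + 4|·|w^2 - 4w + 16|.
Impose delta ≤ 1 so that |w| < 5; then |w^2 - 4w + 16| ≤ 61.
Hence |w^3 + 64| ≤ 61|w + 4|, which is < eps once |w + 4| < eps/61.
Take delta = min(1, eps/61). If 0 < |w + 4| < delta then both bounds hold and |w^3 + 64| ≤ 61|w + 4| < 61·(eps/61) = eps.

delta = min(1, eps/61)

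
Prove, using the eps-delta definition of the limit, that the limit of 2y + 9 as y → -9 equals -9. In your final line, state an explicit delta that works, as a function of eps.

delta = eps/2

Let eps > 0 be given. We need delta > 0 so that 0 < |y + 9| < delta implies |(2y + 9) + 9| < eps.
|(2y + 9) + 9| = |2y + 18| = 2|y + 9|.
So 2|y + 9| < eps exactly when |y + 9| < eps/2.
Choosing delta = eps/2 gives |(2y + 9) + 9| = 2|y + 9| < eps whenever |y + 9| < delta.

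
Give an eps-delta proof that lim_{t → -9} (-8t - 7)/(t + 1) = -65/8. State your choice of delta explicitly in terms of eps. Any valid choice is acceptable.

delta = min(4, 32eps)

Let eps > 0. We want delta > 0 with 0 < |t + 9| < delta ⇒ |(-8t - 7)/(t + 1) + 65/8| < eps.
Combining over a common denominator, (-8t - 7)/(t + 1) + 65/8 = [(-8t - 7)·(-8) − 65·(t + 1)] / [(-8)·(t + 1)] = -1(t + 9) / ((-8)(t + 1)).
So |(-8t - 7)/(t + 1) + 65/8| = |t + 9| / (8·|t + 1|).
Restrict delta ≤ 4. Then |t + 9| < 4 gives |t + 1| = |(t + 9) + (-8)| ≥ 8 − 4 = 4.
Hence |(-8t - 7)/(t + 1) + 65/8| < |t + 9|/(8·4) = (1/32)|t + 9|, which is < eps once |t + 9| < 32eps.
Take delta = min(4, 32eps). Then 0 < |t + 9| < delta forces both bounds, so |(-8t - 7)/(t + 1) + 65/8| < eps.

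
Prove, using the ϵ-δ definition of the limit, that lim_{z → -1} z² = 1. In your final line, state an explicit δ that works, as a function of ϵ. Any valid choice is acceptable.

Fix ϵ > 0. We seek δ > 0 with 0 < |z + 1| < δ ⇒ |z² − 1| < ϵ.
Factor: z² − 1 = (z + 1)(z - 1), so |z² − 1| = |z + 1|·|z - 1|.
Impose δ ≤ 1 so that |z| < 2; then |z - 1| ≤ 3.
Hence |z² − 1| ≤ 3|z + 1|, which is < ϵ once |z + 1| < ϵ/3.
Take δ = min(1, ϵ/3). If 0 < |z + 1| < δ then both bounds hold and |z² − 1| ≤ 3|z + 1| < 3·(ϵ/3) = ϵ.

δ = min(1, ϵ/3)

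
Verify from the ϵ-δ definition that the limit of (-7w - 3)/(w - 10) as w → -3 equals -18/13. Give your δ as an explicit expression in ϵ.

Fix ϵ > 0. We want δ > 0 with 0 < |w + 3| < δ ⇒ |(-7w - 3)/(w - 10) + 18/13| < ϵ.
Combining over a common denominator, (-7w - 3)/(w - 10) + 18/13 = [(-7w - 3)·(-13) − 18·(w - 10)] / [(-13)·(w - 10)] = 73(w + 3) / ((-13)(w - 10)).
So |(-7w - 3)/(w - 10) + 18/13| = 73|w + 3| / (13·|w − 10|).
Require δ ≤ 13/2, so |w − 10| ≥ |-13| − |w + 3| > 13 − 13/2 = 13/2.
Hence |(-7w - 3)/(w - 10) + 18/13| < 73|w + 3|/(13·(13/2)) = (146/169)|w + 3|, which is < ϵ once |w + 3| < (169/146)ϵ.
Take δ = min(13/2, (169/146)ϵ). Then 0 < |w + 3| < δ forces both bounds, so |(-7w - 3)/(w - 10) + 18/13| < ϵ.

δ = min(13/2, (169/146)ϵ)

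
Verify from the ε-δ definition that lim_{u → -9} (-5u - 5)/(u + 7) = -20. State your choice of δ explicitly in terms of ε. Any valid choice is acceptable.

δ = min(1, (1/15)ε)

Suppose ε > 0. We want δ > 0 with 0 < |u + 9| < δ ⇒ |(-5u - 5)/(u + 7) + 20| < ε.
Combining over a common denominator, (-5u - 5)/(u + 7) + 20 = [(-5u - 5)·(-2) − 40·(u + 7)] / [(-2)·(u + 7)] = -30(u + 9) / ((-2)(u + 7)).
So |(-5u - 5)/(u + 7) + 20| = 30|u + 9| / (2·|u + 7|).
Restrict δ ≤ 1. Then |u + 9| < 1 gives |u + 7| = |(u + 9) + (-2)| ≥ 2 − 1 = 1.
Hence |(-5u - 5)/(u + 7) + 20| < 30|u + 9|/(2·1) = 15|u + 9|, which is < ε once |u + 9| < (1/15)ε.
Take δ = min(1, (1/15)ε). Then 0 < |u + 9| < δ forces both bounds, so |(-5u - 5)/(u + 7) + 20| < ε.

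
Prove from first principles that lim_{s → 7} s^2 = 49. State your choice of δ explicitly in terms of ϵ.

Fix ϵ > 0. We seek δ > 0 with 0 < |s − 7| < δ ⇒ |s^2 − 49| < ϵ.
Factor: s^2 − 49 = (s − 7)(s + 7), so |s^2 − 49| = |s − 7|·|s + 7|.
Restrict δ ≤ 1. Then |s − 7| < 1 gives |s| < 8, so by the triangle inequality |s + 7| ≤ 8 + 7 = 15.
Hence |s^2 − 49| ≤ 15|s − 7|, which is < ϵ once |s − 7| < ϵ/15.
Take δ = min(1, ϵ/15). If 0 < |s − 7| < δ then both bounds hold and |s^2 − 49| ≤ 15|s − 7| < 15·(ϵ/15) = ϵ.

δ = min(1, ϵ/15)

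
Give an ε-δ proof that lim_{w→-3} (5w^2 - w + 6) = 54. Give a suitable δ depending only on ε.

Fix ε > 0. We want δ > 0 such that 0 < |w + 3| < δ implies |(5w^2 - w + 6) − 54| < ε.
(5w^2 - w + 6) − 54 = 5w^2 - w - 48 = (w + 3)(5w - 16).
So |(5w^2 - w + 6) − 54| = |w + 3|·|5w - 16|.
Require δ ≤ 1. Then |w + 3| < 1 gives |w| < 4, and by the triangle inequality |5w - 16| ≤ 5·4 + 16 = 36.
Hence |(5w^2 - w + 6) − 54| ≤ 36|w + 3| < ε provided |w + 3| < ε/36.
Take δ = min(1, ε/36). Then 0 < |w + 3| < δ gives both |w + 3| < 1 and |w + 3| < ε/36, so |(5w^2 - w + 6) − 54| < ε.

δ = min(1, ε/36)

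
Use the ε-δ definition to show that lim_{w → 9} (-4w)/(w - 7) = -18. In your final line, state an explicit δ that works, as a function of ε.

Fix ε > 0. We want δ > 0 with 0 < |w − 9| < δ ⇒ |(-4w)/(w - 7) + 18| < ε.
Combining over a common denominator, (-4w)/(w - 7) + 18 = [(-4w)·2 − (-36)·(w - 7)] / [2·(w - 7)] = 28(w − 9) / (2(w - 7)).
So |(-4w)/(w - 7) + 18| = 28|w − 9| / (2·|w − 7|).
Require δ ≤ 1, so |w − 7| ≥ |2| − |w − 9| > 2 − 1 = 1.
Hence |(-4w)/(w - 7) + 18| < 28|w − 9|/(2·1) = 14|w − 9|, which is < ε once |w − 9| < (1/14)ε.
Take δ = min(1, (1/14)ε). Then 0 < |w − 9| < δ forces both bounds, so |(-4w)/(w - 7) + 18| < ε.

δ = min(1, (1/14)ε)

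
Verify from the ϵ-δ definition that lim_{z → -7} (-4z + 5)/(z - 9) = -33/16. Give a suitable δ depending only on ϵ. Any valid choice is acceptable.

δ = min(8, (128/31)ϵ)

Let ϵ > 0. We want δ > 0 with 0 < |z + 7| < δ ⇒ |(-4z + 5)/(z - 9) + 33/16| < ϵ.
Combining over a common denominator, (-4z + 5)/(z - 9) + 33/16 = [(-4z + 5)·(-16) − 33·(z - 9)] / [(-16)·(z - 9)] = 31(z + 7) / ((-16)(z - 9)).
So |(-4z + 5)/(z - 9) + 33/16| = 31|z + 7| / (16·|z − 9|).
Restrict δ ≤ 8. Then |z + 7| < 8 gives |z − 9| = |(z + 7) + (-16)| ≥ 16 − 8 = 8.
Hence |(-4z + 5)/(z - 9) + 33/16| < 31|z + 7|/(16·8) = (31/128)|z + 7|, which is < ϵ once |z + 7| < (128/31)ϵ.
Take δ = min(8, (128/31)ϵ). Then 0 < |z + 7| < δ forces both bounds, so |(-4z + 5)/(z - 9) + 33/16| < ϵ.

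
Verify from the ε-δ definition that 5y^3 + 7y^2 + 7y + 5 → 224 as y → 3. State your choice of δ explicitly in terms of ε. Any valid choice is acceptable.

δ = min(2, ε/308)

Fix ε > 0. We want δ > 0 such that 0 < |y − 3| < δ implies |(5y^3 + 7y^2 + 7y + 5) − 224| < ε.
(5y^3 + 7y^2 + 7y + 5) − 224 = 5y^3 + 7y^2 + 7y - 219 = (y − 3)(5y^2 + 22y + 73).
So |(5y^3 + 7y^2 + 7y + 5) − 224| = |y − 3|·|5y^2 + 22y + 73|.
Assume first that |y − 3| < 2, so |y| < 5. Then |5y^2 + 22y + 73| ≤ 5·5^2 + 22·5 + 73 = 308.
Hence |(5y^3 + 7y^2 + 7y + 5) − 224| ≤ 308|y − 3| < ε provided |y − 3| < ε/308.
Take δ = min(2, ε/308). Then 0 < |y − 3| < δ gives both |y − 3| < 2 and |y − 3| < ε/308, so |(5y^3 + 7y^2 + 7y + 5) − 224| < ε.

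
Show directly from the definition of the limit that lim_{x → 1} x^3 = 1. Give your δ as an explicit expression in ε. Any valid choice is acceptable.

Fix ε > 0. We seek δ > 0 with 0 < |x − 1| < δ ⇒ |x^3 − 1| < ε.
Factor: x^3 − 1 = (x − 1)(x^2 + x + 1), so |x^3 − 1| = |x − 1|·|x^2 + x + 1|.
Impose δ ≤ 2 so that |x| < 3; then |x^2 + x + 1| ≤ 13.
Hence |x^3 − 1| ≤ 13|x − 1|, which is < ε once |x − 1| < ε/13.
Take δ = min(2, ε/13). If 0 < |x − 1| < δ then both bounds hold and |x^3 − 1| ≤ 13|x − 1| < 13·(ε/13) = ε.

δ = min(2, ε/13)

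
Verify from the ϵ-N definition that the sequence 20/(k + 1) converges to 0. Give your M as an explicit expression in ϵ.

Fix ϵ > 0. For k ≥ 1, |20/(k + 1) − 0| = 20/(k + 1) ≤ 20/k.
We need 20/k < ϵ, i.e. k > 20/ϵ.
Take M = 20/ϵ. If k > M then |20/(k + 1)| ≤ 20/k < ϵ.

M = 20/ϵ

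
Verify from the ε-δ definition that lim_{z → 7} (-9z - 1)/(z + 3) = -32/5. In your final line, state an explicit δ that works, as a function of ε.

Let ε > 0. We want δ > 0 with 0 < |z − 7| < δ ⇒ |(-9z - 1)/(z + 3) + 32/5| < ε.
Combining over a common denominator, (-9z - 1)/(z + 3) + 32/5 = [(-9z - 1)·10 − (-64)·(z + 3)] / [10·(z + 3)] = -26(z − 7) / (10(z + 3)).
So |(-9z - 1)/(z + 3) + 32/5| = 26|z − 7| / (10·|z + 3|).
Require δ ≤ 5, so |z + 3| ≥ |10| − |z − 7| > 10 − 5 = 5.
Hence |(-9z - 1)/(z + 3) + 32/5| < 26|z − 7|/(10·5) = (13/25)|z − 7|, which is < ε once |z − 7| < (25/13)ε.
Take δ = min(5, (25/13)ε). Then 0 < |z − 7| < δ forces both bounds, so |(-9z - 1)/(z + 3) + 32/5| < ε.

δ = min(5, (25/13)ε)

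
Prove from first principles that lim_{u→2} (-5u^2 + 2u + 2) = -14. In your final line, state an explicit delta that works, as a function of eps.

delta = min(1, eps/23)

Let eps > 0. We want delta > 0 such that 0 < |u − 2| < delta implies |(-5u^2 + 2u + 2) + 14| < eps.
(-5u^2 + 2u + 2) + 14 = -5u^2 + 2u + 16 = (u − 2)(-5u - 8).
So |(-5u^2 + 2u + 2) + 14| = |u − 2|·|-5u - 8|.
Require delta ≤ 1. Then |u − 2| < 1 gives |u| < 3, and by the triangle inequality |-5u - 8| ≤ 5·3 + 8 = 23.
Hence |(-5u^2 + 2u + 2) + 14| ≤ 23|u − 2| < eps provided |u − 2| < eps/23.
Take delta = min(1, eps/23). Then 0 < |u − 2| < delta gives both |u − 2| < 1 and |u − 2| < eps/23, so |(-5u^2 + 2u + 2) + 14| < eps.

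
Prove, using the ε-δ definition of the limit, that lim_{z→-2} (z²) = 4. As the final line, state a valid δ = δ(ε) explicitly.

Let ε > 0 be given. We seek δ > 0 with 0 < |z + 2| < δ ⇒ |z² − 4| < ε.
Factor: z² − 4 = (z + 2)(z - 2), so |z² − 4| = |z + 2|·|z - 2|.
Restrict δ ≤ 1. Then |z + 2| < 1 gives |z| < 3, so by the triangle inequality |z - 2| ≤ 3 + 2 = 5.
Hence |z² − 4| ≤ 5|z + 2|, which is < ε once |z + 2| < ε/5.
Take δ = min(1, ε/5). If 0 < |z + 2| < δ then both bounds hold and |z² − 4| ≤ 5|z + 2| < 5·(ε/5) = ε.

δ = min(1, ε/5)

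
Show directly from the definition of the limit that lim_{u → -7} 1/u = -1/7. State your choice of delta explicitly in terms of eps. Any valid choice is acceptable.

delta = min(7/2, (49/2)eps)

Suppose eps > 0. We seek delta > 0 such that 0 < |u + 7| < delta implies |1/u + 1/7| < eps.
|1/u + 1/7| = |-7 − u|/(7·|u|) = |u + 7|/(7|u|).
Restrict delta ≤ 7/2. Then |u + 7| < 7/2 gives |u| > 7/2, so 7|u| > 49/2.
Then |1/u + 1/7| < |u + 7|/(49/2), which is < eps when |u + 7| < (49/2)eps.
Take delta = min(7/2, (49/2)eps). Then 0 < |u + 7| < delta gives both |u + 7| < 7/2 and |u + 7| < (49/2)eps, so |1/u + 1/7| < eps.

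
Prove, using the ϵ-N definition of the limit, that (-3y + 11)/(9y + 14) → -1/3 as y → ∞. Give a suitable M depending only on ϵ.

M = (47/27)/ϵ

Fix ϵ > 0. We seek M > 0 such that y > M implies |(-3y + 11)/(9y + 14) + 1/3| < ϵ.
(-3y + 11)/(9y + 14) + 1/3 = (9(-3y + 11) − (-3)(9y + 14)) / (9(9y + 14)) = 141/(9(9y + 14)).
For y > 0 we have 9y + 14 > 9y, so |(-3y + 11)/(9y + 14) + 1/3| = 141/(9(9y + 14)) < 141/(9·9y) = (47/27)/y.
Thus |(-3y + 11)/(9y + 14) + 1/3| < ϵ whenever y > (47/27)/ϵ.
Take M = (47/27)/ϵ. If y > M then |(-3y + 11)/(9y + 14) + 1/3| < (47/27)/y < ϵ.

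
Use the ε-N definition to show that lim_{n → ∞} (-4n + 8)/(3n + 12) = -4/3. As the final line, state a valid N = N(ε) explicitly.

N = 8/ε

Fix ε > 0. For n ≥ 1, |(-4n + 8)/(3n + 12) + 4/3| = |72|/(3(3n + 12)) = 72/(3(3n + 12)).
Since 3n + 12 ≥ 3n for n ≥ 1, this is ≤ 72/(3·3n) = 8/n.
So |(-4n + 8)/(3n + 12) + 4/3| < ε whenever n > 8/ε.
Take N = 8/ε. If n > N then |(-4n + 8)/(3n + 12) + 4/3| ≤ 8/n < ε.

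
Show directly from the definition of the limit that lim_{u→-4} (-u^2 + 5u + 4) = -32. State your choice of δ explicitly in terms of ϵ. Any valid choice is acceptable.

Fix ϵ > 0. We want δ > 0 such that 0 < |u + 4| < δ implies |(-u^2 + 5u + 4) + 32| < ϵ.
(-u^2 + 5u + 4) + 32 = -u^2 + 5u + 36 = (u + 4)(-u + 9).
So |(-u^2 + 5u + 4) + 32| = |u + 4|·|-u + 9|.
Assume first that |u + 4| < 2, so |u| < 6. Then |-u + 9| ≤ 6 + 9 = 15.
Hence |(-u^2 + 5u + 4) + 32| ≤ 15|u + 4| < ϵ provided |u + 4| < ϵ/15.
Take δ = min(2, ϵ/15). Then 0 < |u + 4| < δ gives both |u + 4| < 2 and |u + 4| < ϵ/15, so |(-u^2 + 5u + 4) + 32| < ϵ.

δ = min(2, ϵ/15)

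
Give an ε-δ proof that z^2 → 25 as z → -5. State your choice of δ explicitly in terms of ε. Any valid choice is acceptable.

Suppose ε > 0. We seek δ > 0 with 0 < |z + 5| < δ ⇒ |z^2 − 25| < ε.
Factor: z^2 − 25 = (z + 5)(z - 5), so |z^2 − 25| = |z + 5|·|z - 5|.
Restrict δ ≤ 1. Then |z + 5| < 1 gives |z| < 6, so by the triangle inequality |z - 5| ≤ 6 + 5 = 11.
Hence |z^2 − 25| ≤ 11|z + 5|, which is < ε once |z + 5| < ε/11.
Take δ = min(1, ε/11). If 0 < |z + 5| < δ then both bounds hold and |z^2 − 25| ≤ 11|z + 5| < 11·(ε/11) = ε.

δ = min(1, ε/11)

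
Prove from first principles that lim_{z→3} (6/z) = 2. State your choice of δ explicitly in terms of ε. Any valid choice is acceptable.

Fix ε > 0. We seek δ > 0 such that 0 < |z − 3| < δ implies |6/z − 2| < ε.
|6/z − 2| = 6·|3 − z|/(3·|z|) = 6|z − 3|/(3|z|).
Restrict δ ≤ 3/2. Then |z − 3| < 3/2 gives |z| > 3/2, so 3|z| > 9/2.
Then |6/z − 2| < 6|z − 3|/(9/2), which is < ε when |z − 3| < (3/4)ε.
Take δ = min(3/2, (3/4)ε). Then 0 < |z − 3| < δ gives both |z − 3| < 3/2 and |z − 3| < (3/4)ε, so |6/z − 2| < ε.

δ = min(3/2, (3/4)ε)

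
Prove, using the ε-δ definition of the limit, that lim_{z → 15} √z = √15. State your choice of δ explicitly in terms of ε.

Let ε > 0 be given. We want δ > 0 such that 0 < |z − 15| < δ implies |√z − √15| < ε.
Multiplying by the conjugate, |√z − √15| = |z − 15|/(√z + √15).
Restrict δ ≤ 15 so that |z − 15| < 15 forces z > 0, and then √z + √15 > √15.
Hence |√z − √15| < |z − 15|/√15, which is < ε once |z − 15| < √15·ε.
Take δ = min(15, √15·ε). If 0 < |z − 15| < δ then z > 0 and |√z − √15| < |z − 15|/√15 < ε.

δ = min(15, √15·ε)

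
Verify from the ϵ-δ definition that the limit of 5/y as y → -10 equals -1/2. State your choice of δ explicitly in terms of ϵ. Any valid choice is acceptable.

δ = min(5, 10ϵ)

Fix ϵ > 0. We seek δ > 0 such that 0 < |y + 10| < δ implies |5/y + 1/2| < ϵ.
|5/y + 1/2| = 5·|-10 − y|/(10·|y|) = 5|y + 10|/(10|y|).
Restrict δ ≤ 5. Then |y + 10| < 5 gives |y| > 5, so 10|y| > 50.
Then |5/y + 1/2| < 5|y + 10|/50, which is < ϵ when |y + 10| < 10ϵ.
Take δ = min(5, 10ϵ). Then 0 < |y + 10| < δ gives both |y + 10| < 5 and |y + 10| < 10ϵ, so |5/y + 1/2| < ϵ.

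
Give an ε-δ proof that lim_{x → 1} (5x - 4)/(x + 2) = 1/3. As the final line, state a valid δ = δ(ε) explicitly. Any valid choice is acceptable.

Fix ε > 0. We want δ > 0 with 0 < |x − 1| < δ ⇒ |(5x - 4)/(x + 2) − (1/3)| < ε.
Combining over a common denominator, (5x - 4)/(x + 2) − (1/3) = [(5x - 4)·3 − 1·(x + 2)] / [3·(x + 2)] = 14(x − 1) / (3(x + 2)).
So |(5x - 4)/(x + 2) − (1/3)| = 14|x − 1| / (3·|x + 2|).
Require δ ≤ 3/2, so |x + 2| ≥ |3| − |x − 1| > 3 − 3/2 = 3/2.
Hence |(5x - 4)/(x + 2) − (1/3)| < 14|x − 1|/(3·(3/2)) = (28/9)|x − 1|, which is < ε once |x − 1| < (9/28)ε.
Take δ = min(3/2, (9/28)ε). Then 0 < |x − 1| < δ forces both bounds, so |(5x - 4)/(x + 2) − (1/3)| < ε.

δ = min(3/2, (9/28)ε)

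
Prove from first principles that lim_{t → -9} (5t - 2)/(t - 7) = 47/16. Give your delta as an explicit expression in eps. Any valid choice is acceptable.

Let eps > 0 be given. We want delta > 0 with 0 < |t + 9| < delta ⇒ |(5t - 2)/(t - 7) − (47/16)| < eps.
Combining over a common denominator, (5t - 2)/(t - 7) − (47/16) = [(5t - 2)·(-16) − (-47)·(t - 7)] / [(-16)·(t - 7)] = -33(t + 9) / ((-16)(t - 7)).
So |(5t - 2)/(t - 7) − (47/16)| = 33|t + 9| / (16·|t − 7|).
Restrict delta ≤ 8. Then |t + 9| < 8 gives |t − 7| = |(t + 9) + (-16)| ≥ 16 − 8 = 8.
Hence |(5t - 2)/(t - 7) − (47/16)| < 33|t + 9|/(16·8) = (33/128)|t + 9|, which is < eps once |t + 9| < (128/33)eps.
Take delta = min(8, (128/33)eps). Then 0 < |t + 9| < delta forces both bounds, so |(5t - 2)/(t - 7) − (47/16)| < eps.

delta = min(8, (128/33)eps)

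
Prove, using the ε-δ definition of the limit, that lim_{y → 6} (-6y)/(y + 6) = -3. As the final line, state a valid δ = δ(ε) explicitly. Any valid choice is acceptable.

δ = min(6, 2ε)

Suppose ε > 0. We want δ > 0 with 0 < |y − 6| < δ ⇒ |(-6y)/(y + 6) + 3| < ε.
Combining over a common denominator, (-6y)/(y + 6) + 3 = [(-6y)·12 − (-36)·(y + 6)] / [12·(y + 6)] = -36(y − 6) / (12(y + 6)).
So |(-6y)/(y + 6) + 3| = 36|y − 6| / (12·|y + 6|).
Require δ ≤ 6, so |y + 6| ≥ |12| − |y − 6| > 12 − 6 = 6.
Hence |(-6y)/(y + 6) + 3| < 36|y − 6|/(12·6) = (1/2)|y − 6|, which is < ε once |y − 6| < 2ε.
Take δ = min(6, 2ε). Then 0 < |y − 6| < δ forces both bounds, so |(-6y)/(y + 6) + 3| < ε.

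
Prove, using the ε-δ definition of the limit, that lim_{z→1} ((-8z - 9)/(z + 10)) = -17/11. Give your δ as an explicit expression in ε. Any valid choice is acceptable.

Let ε > 0. We want δ > 0 with 0 < |z − 1| < δ ⇒ |(-8z - 9)/(z + 10) + 17/11| < ε.
Combining over a common denominator, (-8z - 9)/(z + 10) + 17/11 = [(-8z - 9)·11 − (-17)·(z + 10)] / [11·(z + 10)] = -71(z − 1) / (11(z + 10)).
So |(-8z - 9)/(z + 10) + 17/11| = 71|z − 1| / (11·|z + 10|).
Require δ ≤ 11/2, so |z + 10| ≥ |11| − |z − 1| > 11 − 11/2 = 11/2.
Hence |(-8z - 9)/(z + 10) + 17/11| < 71|z − 1|/(11·(11/2)) = (142/121)|z − 1|, which is < ε once |z − 1| < (121/142)ε.
Take δ = min(11/2, (121/142)ε). Then 0 < |z − 1| < δ forces both bounds, so |(-8z - 9)/(z + 10) + 17/11| < ε.

δ = min(11/2, (121/142)ε)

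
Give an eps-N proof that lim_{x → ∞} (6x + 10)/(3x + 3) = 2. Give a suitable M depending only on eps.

Let eps > 0. We seek M > 0 such that x > M implies |(6x + 10)/(3x + 3) − 2| < eps.
(6x + 10)/(3x + 3) − 2 = (3(6x + 10) − 6(3x + 3)) / (3(3x + 3)) = 12/(3(3x + 3)).
For x > 0 we have 3x + 3 > 3x, so |(6x + 10)/(3x + 3) − 2| = 12/(3(3x + 3)) < 12/(3·3x) = (4/3)/x.
Thus |(6x + 10)/(3x + 3) − 2| < eps whenever x > (4/3)/eps.
Take M = (4/3)/eps. If x > M then |(6x + 10)/(3x + 3) − 2| < (4/3)/x < eps.

M = (4/3)/eps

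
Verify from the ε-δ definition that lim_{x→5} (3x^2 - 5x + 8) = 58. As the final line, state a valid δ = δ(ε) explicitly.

δ = min(2, ε/31)

Fix ε > 0. We want δ > 0 such that 0 < |x − 5| < δ implies |(3x^2 - 5x + 8) − 58| < ε.
(3x^2 - 5x + 8) − 58 = 3x^2 - 5x - 50 = (x − 5)(3x + 10).
So |(3x^2 - 5x + 8) − 58| = |x − 5|·|3x + 10|.
Assume first that |x − 5| < 2, so |x| < 7. Then |3x + 10| ≤ 3·7 + 10 = 31.
Hence |(3x^2 - 5x + 8) − 58| ≤ 31|x − 5| < ε provided |x − 5| < ε/31.
Take δ = min(2, ε/31). Then 0 < |x − 5| < δ gives both |x − 5| < 2 and |x − 5| < ε/31, so |(3x^2 - 5x + 8) − 58| < ε.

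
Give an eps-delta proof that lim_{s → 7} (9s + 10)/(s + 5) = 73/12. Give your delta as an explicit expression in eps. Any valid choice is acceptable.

Let eps > 0. We want delta > 0 with 0 < |s − 7| < delta ⇒ |(9s + 10)/(s + 5) − (73/12)| < eps.
Combining over a common denominator, (9s + 10)/(s + 5) − (73/12) = [(9s + 10)·12 − 73·(s + 5)] / [12·(s + 5)] = 35(s − 7) / (12(s + 5)).
So |(9s + 10)/(s + 5) − (73/12)| = 35|s − 7| / (12·|s + 5|).
Require delta ≤ 6, so |s + 5| ≥ |12| − |s − 7| > 12 − 6 = 6.
Hence |(9s + 10)/(s + 5) − (73/12)| < 35|s − 7|/(12·6) = (35/72)|s − 7|, which is < eps once |s − 7| < (72/35)eps.
Take delta = min(6, (72/35)eps). Then 0 < |s − 7| < delta forces both bounds, so |(9s + 10)/(s + 5) − (73/12)| < eps.

delta = min(6, (72/35)eps)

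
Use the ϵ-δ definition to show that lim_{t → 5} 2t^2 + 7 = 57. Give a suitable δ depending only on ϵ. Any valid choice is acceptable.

Let ϵ > 0. We want δ > 0 such that 0 < |t − 5| < δ implies |(2t^2 + 7) − 57| < ϵ.
(2t^2 + 7) − 57 = 2t^2 - 50 = (t − 5)(2t + 10).
So |(2t^2 + 7) − 57| = |t − 5|·|2t + 10|.
Assume first that |t − 5| < 1, so |t| < 6. Then |2t + 10| ≤ 2·6 + 10 = 22.
Hence |(2t^2 + 7) − 57| ≤ 22|t − 5| < ϵ provided |t − 5| < ϵ/22.
Take δ = min(1, ϵ/22). Then 0 < |t − 5| < δ gives both |t − 5| < 1 and |t − 5| < ϵ/22, so |(2t^2 + 7) − 57| < ϵ.

δ = min(1, ϵ/22)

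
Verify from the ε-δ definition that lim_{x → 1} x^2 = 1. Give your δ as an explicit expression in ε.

Fix ε > 0. We seek δ > 0 with 0 < |x − 1| < δ ⇒ |x^2 − 1| < ε.
Factor: x^2 − 1 = (x − 1)(x + 1), so |x^2 − 1| = |x − 1|·|x + 1|.
Impose δ ≤ 2 so that |x| < 3; then |x + 1| ≤ 4.
Hence |x^2 − 1| ≤ 4|x − 1|, which is < ε once |x − 1| < ε/4.
Take δ = min(2, ε/4). If 0 < |x − 1| < δ then both bounds hold and |x^2 − 1| ≤ 4|x − 1| < 4·(ε/4) = ε.

δ = min(2, ε/4)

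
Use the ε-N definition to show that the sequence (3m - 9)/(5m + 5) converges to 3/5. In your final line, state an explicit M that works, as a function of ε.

Fix ε > 0. For m ≥ 1, |(3m - 9)/(5m + 5) − (3/5)| = |-60|/(5(5m + 5)) = 60/(5(5m + 5)).
Since 5m + 5 ≥ 5m for m ≥ 1, this is ≤ 60/(5·5m) = (12/5)/m.
So |(3m - 9)/(5m + 5) − (3/5)| < ε whenever m > (12/5)/ε.
Take M = (12/5)/ε. If m > M then |(3m - 9)/(5m + 5) − (3/5)| ≤ (12/5)/m < ε.

M = (12/5)/ε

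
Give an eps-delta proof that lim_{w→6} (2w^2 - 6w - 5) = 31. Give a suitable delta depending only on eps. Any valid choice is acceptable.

delta = min(2, eps/22)

Suppose eps > 0. We want delta > 0 such that 0 < |w − 6| < delta implies |(2w^2 - 6w - 5) − 31| < eps.
(2w^2 - 6w - 5) − 31 = 2w^2 - 6w - 36 = (w − 6)(2w + 6).
So |(2w^2 - 6w - 5) − 31| = |w − 6|·|2w + 6|.
Assume first that |w − 6| < 2, so |w| < 8. Then |2w + 6| ≤ 2·8 + 6 = 22.
Hence |(2w^2 - 6w - 5) − 31| ≤ 22|w − 6| < eps provided |w − 6| < eps/22.
Choosing delta = min(2, eps/22) ensures both conditions, hence |(2w^2 - 6w - 5) − 31| < eps.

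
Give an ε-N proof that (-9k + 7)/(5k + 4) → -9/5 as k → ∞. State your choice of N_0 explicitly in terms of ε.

Suppose ε > 0. For k ≥ 1, |(-9k + 7)/(5k + 4) + 9/5| = |71|/(5(5k + 4)) = 71/(5(5k + 4)).
Since 5k + 4 ≥ 5k for k ≥ 1, this is ≤ 71/(5·5k) = (71/25)/k.
So |(-9k + 7)/(5k + 4) + 9/5| < ε whenever k > (71/25)/ε.
Take N_0 = (71/25)/ε. If k > N_0 then |(-9k + 7)/(5k + 4) + 9/5| ≤ (71/25)/k < ε.

N_0 = (71/25)/ε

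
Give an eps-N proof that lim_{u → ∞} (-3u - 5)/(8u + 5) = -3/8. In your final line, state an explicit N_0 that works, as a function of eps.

Let eps > 0 be given. We seek N_0 > 0 such that u > N_0 implies |(-3u - 5)/(8u + 5) + 3/8| < eps.
(-3u - 5)/(8u + 5) + 3/8 = (8(-3u - 5) − (-3)(8u + 5)) / (8(8u + 5)) = -25/(8(8u + 5)).
For u > 0 we have 8u + 5 > 8u, so |(-3u - 5)/(8u + 5) + 3/8| = 25/(8(8u + 5)) < 25/(8·8u) = (25/64)/u.
Thus |(-3u - 5)/(8u + 5) + 3/8| < eps whenever u > (25/64)/eps.
Take N_0 = (25/64)/eps. If u > N_0 then |(-3u - 5)/(8u + 5) + 3/8| < (25/64)/u < eps.

N_0 = (25/64)/eps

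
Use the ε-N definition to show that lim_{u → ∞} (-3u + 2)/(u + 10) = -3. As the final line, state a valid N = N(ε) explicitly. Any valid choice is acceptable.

Fix ε > 0. We seek N > 0 such that u > N implies |(-3u + 2)/(u + 10) + 3| < ε.
(-3u + 2)/(u + 10) + 3 = ((-3u + 2) − (-3)(u + 10)) / ((u + 10)) = 32/((u + 10)).
For u > 0 we have u + 10 > u, so |(-3u + 2)/(u + 10) + 3| = 32/((u + 10)) < 32/(u) = 32/u.
Thus |(-3u + 2)/(u + 10) + 3| < ε whenever u > 32/ε.
Take N = 32/ε. If u > N then |(-3u + 2)/(u + 10) + 3| < 32/u < ε.

N = 32/ε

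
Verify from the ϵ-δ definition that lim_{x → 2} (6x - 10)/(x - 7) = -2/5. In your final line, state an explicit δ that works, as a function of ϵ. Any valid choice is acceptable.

δ = min(5/2, (25/64)ϵ)

Let ϵ > 0. We want δ > 0 with 0 < |x − 2| < δ ⇒ |(6x - 10)/(x - 7) + 2/5| < ϵ.
Combining over a common denominator, (6x - 10)/(x - 7) + 2/5 = [(6x - 10)·(-5) − 2·(x - 7)] / [(-5)·(x - 7)] = -32(x − 2) / ((-5)(x - 7)).
So |(6x - 10)/(x - 7) + 2/5| = 32|x − 2| / (5·|x − 7|).
Require δ ≤ 5/2, so |x − 7| ≥ |-5| − |x − 2| > 5 − 5/2 = 5/2.
Hence |(6x - 10)/(x - 7) + 2/5| < 32|x − 2|/(5·(5/2)) = (64/25)|x − 2|, which is < ϵ once |x − 2| < (25/64)ϵ.
Take δ = min(5/2, (25/64)ϵ). Then 0 < |x − 2| < δ forces both bounds, so |(6x - 10)/(x - 7) + 2/5| < ϵ.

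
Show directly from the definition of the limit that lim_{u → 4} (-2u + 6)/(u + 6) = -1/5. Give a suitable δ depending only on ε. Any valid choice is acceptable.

Let ε > 0. We want δ > 0 with 0 < |u − 4| < δ ⇒ |(-2u + 6)/(u + 6) + 1/5| < ε.
Combining over a common denominator, (-2u + 6)/(u + 6) + 1/5 = [(-2u + 6)·10 − (-2)·(u + 6)] / [10·(u + 6)] = -18(u − 4) / (10(u + 6)).
So |(-2u + 6)/(u + 6) + 1/5| = 18|u − 4| / (10·|u + 6|).
Restrict δ ≤ 5. Then |u − 4| < 5 gives |u + 6| = |(u − 4) + 10| ≥ 10 − 5 = 5.
Hence |(-2u + 6)/(u + 6) + 1/5| < 18|u − 4|/(10·5) = (9/25)|u − 4|, which is < ε once |u − 4| < (25/9)ε.
Take δ = min(5, (25/9)ε). Then 0 < |u − 4| < δ forces both bounds, so |(-2u + 6)/(u + 6) + 1/5| < ε.

δ = min(5, (25/9)ε)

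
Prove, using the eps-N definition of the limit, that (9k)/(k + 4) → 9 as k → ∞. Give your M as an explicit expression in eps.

Let eps > 0. For k ≥ 1, |(9k)/(k + 4) − 9| = |-36|/((k + 4)) = 36/((k + 4)).
Since k + 4 ≥ k for k ≥ 1, this is ≤ 36/(k) = 36/k.
So |(9k)/(k + 4) − 9| < eps whenever k > 36/eps.
Take M = 36/eps. If k > M then |(9k)/(k + 4) − 9| ≤ 36/k < eps.

M = 36/eps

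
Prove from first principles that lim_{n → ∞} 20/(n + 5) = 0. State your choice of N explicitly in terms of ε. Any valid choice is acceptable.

N = 20/ε

Let ε > 0 be given. For n ≥ 1, |20/(n + 5) − 0| = 20/(n + 5) ≤ 20/n.
We need 20/n < ε, i.e. n > 20/ε.
Take N = 20/ε. If n > N then |20/(n + 5)| ≤ 20/n < ε.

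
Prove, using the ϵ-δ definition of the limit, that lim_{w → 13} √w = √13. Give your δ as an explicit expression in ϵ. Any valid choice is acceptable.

δ = min(13, √13·ϵ)

Suppose ϵ > 0. We want δ > 0 such that 0 < |w − 13| < δ implies |√w − √13| < ϵ.
Multiplying by the conjugate, |√w − √13| = |w − 13|/(√w + √13).
Restrict δ ≤ 13 so that |w − 13| < 13 forces w > 0, and then √w + √13 > √13.
Hence |√w − √13| < |w − 13|/√13, which is < ϵ once |w − 13| < √13·ϵ.
Take δ = min(13, √13·ϵ). If 0 < |w − 13| < δ then w > 0 and |√w − √13| < |w − 13|/√13 < ϵ.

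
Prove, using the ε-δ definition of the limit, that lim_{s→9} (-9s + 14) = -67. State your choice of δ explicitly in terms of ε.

δ = ε/9

Suppose ε > 0. We need δ > 0 so that 0 < |s − 9| < δ implies |(-9s + 14) + 67| < ε.
Since (-9s + 14) + 67 = -9(s − 9), we have |(-9s + 14) + 67| = 9|s − 9|.
Thus it suffices that |s − 9| < ε/9.
Take δ = ε/9. If 0 < |s − 9| < δ then |(-9s + 14) + 67| = 9|s − 9| < 9·(ε/9) = ε.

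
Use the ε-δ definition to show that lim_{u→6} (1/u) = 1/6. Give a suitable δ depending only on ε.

δ = min(3, 18ε)

Fix ε > 0. We seek δ > 0 such that 0 < |u − 6| < δ implies |1/u − (1/6)| < ε.
|1/u − (1/6)| = |6 − u|/(6·|u|) = |u − 6|/(6|u|).
Require δ ≤ 3 so that |u| > 6 − 3 = 3, hence 6|u| > 18.
Then |1/u − (1/6)| < |u − 6|/18, which is < ε when |u − 6| < 18ε.
Take δ = min(3, 18ε). Then 0 < |u − 6| < δ gives both |u − 6| < 3 and |u − 6| < 18ε, so |1/u − (1/6)| < ε.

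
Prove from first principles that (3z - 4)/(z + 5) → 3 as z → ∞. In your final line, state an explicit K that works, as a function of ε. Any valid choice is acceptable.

Suppose ε > 0. We seek K > 0 such that z > K implies |(3z - 4)/(z + 5) − 3| < ε.
(3z - 4)/(z + 5) − 3 = ((3z - 4) − 3(z + 5)) / ((z + 5)) = -19/((z + 5)).
For z > 0 we have z + 5 > z, so |(3z - 4)/(z + 5) − 3| = 19/((z + 5)) < 19/(z) = 19/z.
Thus |(3z - 4)/(z + 5) − 3| < ε whenever z > 19/ε.
Take K = 19/ε. If z > K then |(3z - 4)/(z + 5) − 3| < 19/z < ε.

K = 19/ε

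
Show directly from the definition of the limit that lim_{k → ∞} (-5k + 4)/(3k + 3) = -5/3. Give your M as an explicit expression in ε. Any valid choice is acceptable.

Let ε > 0 be given. For k ≥ 1, |(-5k + 4)/(3k + 3) + 5/3| = |27|/(3(3k + 3)) = 27/(3(3k + 3)).
Since 3k + 3 ≥ 3k for k ≥ 1, this is ≤ 27/(3·3k) = 3/k.
So |(-5k + 4)/(3k + 3) + 5/3| < ε whenever k > 3/ε.
Take M = 3/ε. If k > M then |(-5k + 4)/(3k + 3) + 5/3| ≤ 3/k < ε.

M = 3/ε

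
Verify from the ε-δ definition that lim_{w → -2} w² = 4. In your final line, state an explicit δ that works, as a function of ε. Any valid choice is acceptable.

Suppose ε > 0. We seek δ > 0 with 0 < |w + 2| < δ ⇒ |w² − 4| < ε.
Factor: w² − 4 = (w + 2)(w - 2), so |w² − 4| = |w + 2|·|w - 2|.
Impose δ ≤ 1 so that |w| < 3; then |w - 2| ≤ 5.
Hence |w² − 4| ≤ 5|w + 2|, which is < ε once |w + 2| < ε/5.
Take δ = min(1, ε/5). If 0 < |w + 2| < δ then both bounds hold and |w² − 4| ≤ 5|w + 2| < 5·(ε/5) = ε.

δ = min(1, ε/5)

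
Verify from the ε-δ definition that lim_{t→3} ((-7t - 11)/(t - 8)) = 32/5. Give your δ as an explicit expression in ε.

Suppose ε > 0. We want δ > 0 with 0 < |t − 3| < δ ⇒ |(-7t - 11)/(t - 8) − (32/5)| < ε.
Combining over a common denominator, (-7t - 11)/(t - 8) − (32/5) = [(-7t - 11)·(-5) − (-32)·(t - 8)] / [(-5)·(t - 8)] = 67(t − 3) / ((-5)(t - 8)).
So |(-7t - 11)/(t - 8) − (32/5)| = 67|t − 3| / (5·|t − 8|).
Restrict δ ≤ 5/2. Then |t − 3| < 5/2 gives |t − 8| = |(t − 3) + (-5)| ≥ 5 − 5/2 = 5/2.
Hence |(-7t - 11)/(t - 8) − (32/5)| < 67|t − 3|/(5·(5/2)) = (134/25)|t − 3|, which is < ε once |t − 3| < (25/134)ε.
Take δ = min(5/2, (25/134)ε). Then 0 < |t − 3| < δ forces both bounds, so |(-7t - 11)/(t - 8) − (32/5)| < ε.

δ = min(5/2, (25/134)ε)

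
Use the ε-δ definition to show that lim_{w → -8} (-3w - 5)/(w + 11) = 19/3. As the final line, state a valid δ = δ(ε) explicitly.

δ = min(3/2, (9/56)ε)

Suppose ε > 0. We want δ > 0 with 0 < |w + 8| < δ ⇒ |(-3w - 5)/(w + 11) − (19/3)| < ε.
Combining over a common denominator, (-3w - 5)/(w + 11) − (19/3) = [(-3w - 5)·3 − 19·(w + 11)] / [3·(w + 11)] = -28(w + 8) / (3(w + 11)).
So |(-3w - 5)/(w + 11) − (19/3)| = 28|w + 8| / (3·|w + 11|).
Require δ ≤ 3/2, so |w + 11| ≥ |3| − |w + 8| > 3 − 3/2 = 3/2.
Hence |(-3w - 5)/(w + 11) − (19/3)| < 28|w + 8|/(3·(3/2)) = (56/9)|w + 8|, which is < ε once |w + 8| < (9/56)ε.
Take δ = min(3/2, (9/56)ε). Then 0 < |w + 8| < δ forces both bounds, so |(-3w - 5)/(w + 11) − (19/3)| < ε.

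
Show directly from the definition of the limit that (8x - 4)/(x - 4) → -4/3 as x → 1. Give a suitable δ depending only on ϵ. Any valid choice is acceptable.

δ = min(3/2, (9/56)ϵ)

Let ϵ > 0 be given. We want δ > 0 with 0 < |x − 1| < δ ⇒ |(8x - 4)/(x - 4) + 4/3| < ϵ.
Combining over a common denominator, (8x - 4)/(x - 4) + 4/3 = [(8x - 4)·(-3) − 4·(x - 4)] / [(-3)·(x - 4)] = -28(x − 1) / ((-3)(x - 4)).
So |(8x - 4)/(x - 4) + 4/3| = 28|x − 1| / (3·|x − 4|).
Require δ ≤ 3/2, so |x − 4| ≥ |-3| − |x − 1| > 3 − 3/2 = 3/2.
Hence |(8x - 4)/(x - 4) + 4/3| < 28|x − 1|/(3·(3/2)) = (56/9)|x − 1|, which is < ϵ once |x − 1| < (9/56)ϵ.
Take δ = min(3/2, (9/56)ϵ). Then 0 < |x − 1| < δ forces both bounds, so |(8x - 4)/(x - 4) + 4/3| < ϵ.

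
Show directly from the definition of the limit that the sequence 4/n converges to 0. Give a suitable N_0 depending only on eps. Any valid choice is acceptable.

Let eps > 0. For n ≥ 1, |4/n − 0| = 4/(n) ≤ 4/n.
We need 4/n < eps, i.e. n > 4/eps.
Take N_0 = 4/eps. If n > N_0 then |4/n| ≤ 4/n < eps.

N_0 = 4/eps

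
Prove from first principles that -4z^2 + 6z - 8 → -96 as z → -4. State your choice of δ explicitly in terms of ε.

Suppose ε > 0. We want δ > 0 such that 0 < |z + 4| < δ implies |(-4z^2 + 6z - 8) + 96| < ε.
(-4z^2 + 6z - 8) + 96 = -4z^2 + 6z + 88 = (z + 4)(-4z + 22).
So |(-4z^2 + 6z - 8) + 96| = |z + 4|·|-4z + 22|.
Require δ ≤ 1. Then |z + 4| < 1 gives |z| < 5, and by the triangle inequality |-4z + 22| ≤ 4·5 + 22 = 42.
Hence |(-4z^2 + 6z - 8) + 96| ≤ 42|z + 4| < ε provided |z + 4| < ε/42.
Take δ = min(1, ε/42). Then 0 < |z + 4| < δ gives both |z + 4| < 1 and |z + 4| < ε/42, so |(-4z^2 + 6z - 8) + 96| < ε.

δ = min(1, ε/42)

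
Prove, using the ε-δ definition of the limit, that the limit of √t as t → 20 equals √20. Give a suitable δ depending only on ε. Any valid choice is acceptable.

δ = min(20, √20·ε)

Let ε > 0. We want δ > 0 such that 0 < |t − 20| < δ implies |√t − √20| < ε.
Rationalise: √t − √20 = (t − 20)/(√t + √20), so |√t − √20| = |t − 20|/(√t + √20).
Restrict δ ≤ 20 so that |t − 20| < 20 forces t > 0, and then √t + √20 > √20.
Hence |√t − √20| < |t − 20|/√20, which is < ε once |t − 20| < √20·ε.
Take δ = min(20, √20·ε). If 0 < |t − 20| < δ then t > 0 and |√t − √20| < |t − 20|/√20 < ε.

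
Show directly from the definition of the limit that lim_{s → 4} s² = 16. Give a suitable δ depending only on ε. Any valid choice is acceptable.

δ = min(1, ε/9)

Let ε > 0 be given. We seek δ > 0 with 0 < |s − 4| < δ ⇒ |s² − 16| < ε.
Factor: s² − 16 = (s − 4)(s + 4), so |s² − 16| = |s − 4|·|s + 4|.
Impose δ ≤ 1 so that |s| < 5; then |s + 4| ≤ 9.
Hence |s² − 16| ≤ 9|s − 4|, which is < ε once |s − 4| < ε/9.
Take δ = min(1, ε/9). If 0 < |s − 4| < δ then both bounds hold and |s² − 16| ≤ 9|s − 4| < 9·(ε/9) = ε.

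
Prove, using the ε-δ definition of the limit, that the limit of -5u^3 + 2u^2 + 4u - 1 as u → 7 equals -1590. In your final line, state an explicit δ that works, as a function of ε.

Fix ε > 0. We want δ > 0 such that 0 < |u − 7| < δ implies |(-5u^3 + 2u^2 + 4u - 1) + 1590| < ε.
(-5u^3 + 2u^2 + 4u - 1) + 1590 = -5u^3 + 2u^2 + 4u + 1589 = (u − 7)(-5u^2 - 33u - 227).
So |(-5u^3 + 2u^2 + 4u - 1) + 1590| = |u − 7|·|-5u^2 - 33u - 227|.
Assume first that |u − 7| < 2, so |u| < 9. Then |-5u^2 - 33u - 227| ≤ 5·9^2 + 33·9 + 227 = 929.
Hence |(-5u^3 + 2u^2 + 4u - 1) + 1590| ≤ 929|u − 7| < ε provided |u − 7| < ε/929.
Take δ = min(2, ε/929). Then 0 < |u − 7| < δ gives both |u − 7| < 2 and |u − 7| < ε/929, so |(-5u^3 + 2u^2 + 4u - 1) + 1590| < ε.

δ = min(2, ε/929)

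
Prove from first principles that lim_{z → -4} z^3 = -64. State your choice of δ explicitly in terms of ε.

Fix ε > 0. We seek δ > 0 with 0 < |z + 4| < δ ⇒ |z^3 + 64| < ε.
Factor: z^3 + 64 = (z + 4)(z^2 - 4z + 16), so |z^3 + 64| = |z + 4|·|z^2 - 4z + 16|.
Impose δ ≤ 1 so that |z| < 5; then |z^2 - 4z + 16| ≤ 61.
Hence |z^3 + 64| ≤ 61|z + 4|, which is < ε once |z + 4| < ε/61.
Take δ = min(1, ε/61). If 0 < |z + 4| < δ then both bounds hold and |z^3 + 64| ≤ 61|z + 4| < 61·(ε/61) = ε.

δ = min(1, ε/61)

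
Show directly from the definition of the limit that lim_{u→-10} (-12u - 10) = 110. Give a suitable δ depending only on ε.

Fix ε > 0. We need δ > 0 so that 0 < |u + 10| < δ implies |(-12u - 10) − 110| < ε.
|(-12u - 10) − 110| = |-12u - 120| = 12|u + 10|.
Thus it suffices that |u + 10| < ε/12.
Choosing δ = ε/12 gives |(-12u - 10) − 110| = 12|u + 10| < ε whenever |u + 10| < δ.

δ = ε/12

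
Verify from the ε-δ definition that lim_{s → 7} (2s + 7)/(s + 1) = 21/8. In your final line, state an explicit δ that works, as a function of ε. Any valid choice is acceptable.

δ = min(4, (32/5)ε)

Let ε > 0 be given. We want δ > 0 with 0 < |s − 7| < δ ⇒ |(2s + 7)/(s + 1) − (21/8)| < ε.
Combining over a common denominator, (2s + 7)/(s + 1) − (21/8) = [(2s + 7)·8 − 21·(s + 1)] / [8·(s + 1)] = -5(s − 7) / (8(s + 1)).
So |(2s + 7)/(s + 1) − (21/8)| = 5|s − 7| / (8·|s + 1|).
Require δ ≤ 4, so |s + 1| ≥ |8| − |s − 7| > 8 − 4 = 4.
Hence |(2s + 7)/(s + 1) − (21/8)| < 5|s − 7|/(8·4) = (5/32)|s − 7|, which is < ε once |s − 7| < (32/5)ε.
Take δ = min(4, (32/5)ε). Then 0 < |s − 7| < δ forces both bounds, so |(2s + 7)/(s + 1) − (21/8)| < ε.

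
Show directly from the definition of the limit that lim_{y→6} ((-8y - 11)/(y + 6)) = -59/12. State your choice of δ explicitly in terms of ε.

Suppose ε > 0. We want δ > 0 with 0 < |y − 6| < δ ⇒ |(-8y - 11)/(y + 6) + 59/12| < ε.
Combining over a common denominator, (-8y - 11)/(y + 6) + 59/12 = [(-8y - 11)·12 − (-59)·(y + 6)] / [12·(y + 6)] = -37(y − 6) / (12(y + 6)).
So |(-8y - 11)/(y + 6) + 59/12| = 37|y − 6| / (12·|y + 6|).
Require δ ≤ 6, so |y + 6| ≥ |12| − |y − 6| > 12 − 6 = 6.
Hence |(-8y - 11)/(y + 6) + 59/12| < 37|y − 6|/(12·6) = (37/72)|y − 6|, which is < ε once |y − 6| < (72/37)ε.
Take δ = min(6, (72/37)ε). Then 0 < |y − 6| < δ forces both bounds, so |(-8y - 11)/(y + 6) + 59/12| < ε.

δ = min(6, (72/37)ε)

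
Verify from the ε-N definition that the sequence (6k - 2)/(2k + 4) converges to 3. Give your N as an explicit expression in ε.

Suppose ε > 0. For k ≥ 1, |(6k - 2)/(2k + 4) − 3| = |-28|/(2(2k + 4)) = 28/(2(2k + 4)).
Since 2k + 4 ≥ 2k for k ≥ 1, this is ≤ 28/(2·2k) = 7/k.
So |(6k - 2)/(2k + 4) − 3| < ε whenever k > 7/ε.
Take N = 7/ε. If k > N then |(6k - 2)/(2k + 4) − 3| ≤ 7/k < ε.

N = 7/ε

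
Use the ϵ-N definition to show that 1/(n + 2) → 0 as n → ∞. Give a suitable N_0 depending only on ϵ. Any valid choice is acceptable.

Suppose ϵ > 0. For n ≥ 1, |1/(n + 2) − 0| = 1/(n + 2) ≤ 1/n.
We need 1/n < ϵ, i.e. n > 1/ϵ.
Take N_0 = 1/ϵ. If n > N_0 then |1/(n + 2)| ≤ 1/n < ϵ.

N_0 = 1/ϵ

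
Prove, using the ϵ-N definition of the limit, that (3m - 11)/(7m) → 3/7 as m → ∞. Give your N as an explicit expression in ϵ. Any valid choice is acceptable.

N = (11/7)/ϵ

Suppose ϵ > 0. For m ≥ 1, |(3m - 11)/(7m) − (3/7)| = |-77|/(7(7m)) = 77/(7(7m)).
Since 7m ≥ 7m for m ≥ 1, this is ≤ 77/(7·7m) = (11/7)/m.
So |(3m - 11)/(7m) − (3/7)| < ϵ whenever m > (11/7)/ϵ.
Take N = (11/7)/ϵ. If m > N then |(3m - 11)/(7m) − (3/7)| ≤ (11/7)/m < ϵ.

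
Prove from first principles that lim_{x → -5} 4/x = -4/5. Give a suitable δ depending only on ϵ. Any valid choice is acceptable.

Suppose ϵ > 0. We seek δ > 0 such that 0 < |x + 5| < δ implies |4/x + 4/5| < ϵ.
|4/x + 4/5| = 4·|-5 − x|/(5·|x|) = 4|x + 5|/(5|x|).
Require δ ≤ 5/2 so that |x| > 5 − 5/2 = 5/2, hence 5|x| > 25/2.
Then |4/x + 4/5| < 4|x + 5|/(25/2), which is < ϵ when |x + 5| < (25/8)ϵ.
Take δ = min(5/2, (25/8)ϵ). Then 0 < |x + 5| < δ gives both |x + 5| < 5/2 and |x + 5| < (25/8)ϵ, so |4/x + 4/5| < ϵ.

δ = min(5/2, (25/8)ϵ)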